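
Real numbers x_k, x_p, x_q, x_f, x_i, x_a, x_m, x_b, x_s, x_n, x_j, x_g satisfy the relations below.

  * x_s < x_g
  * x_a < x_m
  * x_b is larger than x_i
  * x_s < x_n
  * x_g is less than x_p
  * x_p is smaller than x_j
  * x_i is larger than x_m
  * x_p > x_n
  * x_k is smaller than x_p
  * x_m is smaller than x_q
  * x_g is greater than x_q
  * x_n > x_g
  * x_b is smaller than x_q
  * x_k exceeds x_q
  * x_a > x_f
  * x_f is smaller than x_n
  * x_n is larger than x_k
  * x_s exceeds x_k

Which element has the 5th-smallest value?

x_b

The consecutive relations fix a unique order: x_f < x_a < x_m < x_i < x_b < x_q < x_k < x_s < x_g < x_n < x_p < x_j.
The 5th smallest is x_b.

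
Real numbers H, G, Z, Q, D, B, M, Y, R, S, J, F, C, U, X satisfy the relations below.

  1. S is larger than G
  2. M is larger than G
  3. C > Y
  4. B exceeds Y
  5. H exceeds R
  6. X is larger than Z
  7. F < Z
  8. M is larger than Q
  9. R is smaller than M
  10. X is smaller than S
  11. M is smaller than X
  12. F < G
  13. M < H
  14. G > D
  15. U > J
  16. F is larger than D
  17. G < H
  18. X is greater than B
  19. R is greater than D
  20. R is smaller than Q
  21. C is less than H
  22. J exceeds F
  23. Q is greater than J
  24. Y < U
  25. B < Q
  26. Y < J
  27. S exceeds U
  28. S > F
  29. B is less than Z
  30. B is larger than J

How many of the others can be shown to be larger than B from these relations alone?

Directly above B: Z, Q, X.
One step further: M, S (5 so far).
One step further: H (6 so far).
Nothing else is reachable above B; 6 in all.

6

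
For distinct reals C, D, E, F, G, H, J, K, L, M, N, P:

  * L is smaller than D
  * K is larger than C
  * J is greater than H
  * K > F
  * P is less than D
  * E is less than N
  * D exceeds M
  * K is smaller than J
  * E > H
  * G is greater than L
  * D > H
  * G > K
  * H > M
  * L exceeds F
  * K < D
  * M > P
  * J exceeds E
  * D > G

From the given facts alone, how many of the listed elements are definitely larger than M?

From M the given relations immediately reach H, D.
From those, E, J — 4 in total.
From those, N — 5 in total.
No other element is forced above M by the given relations, so the count is 5.

5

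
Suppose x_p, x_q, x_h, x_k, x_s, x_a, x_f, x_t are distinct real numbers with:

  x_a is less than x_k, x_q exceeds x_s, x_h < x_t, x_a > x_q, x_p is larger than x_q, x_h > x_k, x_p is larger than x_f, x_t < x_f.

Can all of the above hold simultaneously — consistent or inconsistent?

consistent

Every relation is compatible with x_s < x_q < x_a < x_k < x_h < x_t < x_f < x_p; the set is consistent.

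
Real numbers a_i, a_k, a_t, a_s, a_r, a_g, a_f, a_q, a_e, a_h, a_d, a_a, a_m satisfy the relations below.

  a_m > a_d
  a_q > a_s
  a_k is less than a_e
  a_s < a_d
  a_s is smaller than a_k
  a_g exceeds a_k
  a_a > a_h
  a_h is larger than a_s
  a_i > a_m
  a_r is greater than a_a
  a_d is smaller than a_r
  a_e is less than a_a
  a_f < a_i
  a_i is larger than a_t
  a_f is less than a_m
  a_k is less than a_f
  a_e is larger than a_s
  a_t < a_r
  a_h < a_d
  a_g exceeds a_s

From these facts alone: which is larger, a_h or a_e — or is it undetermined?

undetermined

Following every chain through a_h: above a_h we get a_a, a_d, a_m, a_i, a_r; below a_h we get a_s.
a_e is not reached, and no chain runs the other way from a_e to a_h.
So the given relations leave the order of a_h and a_e undetermined.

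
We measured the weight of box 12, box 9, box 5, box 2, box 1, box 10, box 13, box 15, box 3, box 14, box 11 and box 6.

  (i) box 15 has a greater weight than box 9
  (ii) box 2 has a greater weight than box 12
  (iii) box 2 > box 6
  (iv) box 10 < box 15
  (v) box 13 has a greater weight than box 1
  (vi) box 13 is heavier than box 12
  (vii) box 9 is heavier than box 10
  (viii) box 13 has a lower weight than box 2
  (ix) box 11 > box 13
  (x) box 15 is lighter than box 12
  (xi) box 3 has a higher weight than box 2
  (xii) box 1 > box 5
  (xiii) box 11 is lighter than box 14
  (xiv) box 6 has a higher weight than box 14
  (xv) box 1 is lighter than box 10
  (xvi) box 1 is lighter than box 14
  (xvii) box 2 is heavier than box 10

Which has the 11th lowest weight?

box 2

Piecing the relations together gives one ordering: box 5 < box 1 < box 10 < box 9 < box 15 < box 12 < box 13 < box 11 < box 14 < box 6 < box 2 < box 3.
Counting 11 from the smallest end gives box 2.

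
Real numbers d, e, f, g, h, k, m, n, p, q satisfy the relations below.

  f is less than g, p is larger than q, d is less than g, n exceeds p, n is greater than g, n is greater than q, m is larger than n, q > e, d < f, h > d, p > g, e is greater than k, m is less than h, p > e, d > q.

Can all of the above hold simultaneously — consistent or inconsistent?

Every relation is compatible with k < e < q < d < f < g < p < n < m < h; the set is consistent.

consistent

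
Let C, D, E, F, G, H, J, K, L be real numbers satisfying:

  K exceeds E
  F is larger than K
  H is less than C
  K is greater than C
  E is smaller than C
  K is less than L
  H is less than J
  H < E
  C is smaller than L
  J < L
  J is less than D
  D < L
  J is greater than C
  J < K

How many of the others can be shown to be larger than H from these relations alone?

7

Directly above H: E, C, J.
One step further: K, D, L (6 so far).
One step further: F (7 so far).
Nothing else is reachable above H; 7 in all.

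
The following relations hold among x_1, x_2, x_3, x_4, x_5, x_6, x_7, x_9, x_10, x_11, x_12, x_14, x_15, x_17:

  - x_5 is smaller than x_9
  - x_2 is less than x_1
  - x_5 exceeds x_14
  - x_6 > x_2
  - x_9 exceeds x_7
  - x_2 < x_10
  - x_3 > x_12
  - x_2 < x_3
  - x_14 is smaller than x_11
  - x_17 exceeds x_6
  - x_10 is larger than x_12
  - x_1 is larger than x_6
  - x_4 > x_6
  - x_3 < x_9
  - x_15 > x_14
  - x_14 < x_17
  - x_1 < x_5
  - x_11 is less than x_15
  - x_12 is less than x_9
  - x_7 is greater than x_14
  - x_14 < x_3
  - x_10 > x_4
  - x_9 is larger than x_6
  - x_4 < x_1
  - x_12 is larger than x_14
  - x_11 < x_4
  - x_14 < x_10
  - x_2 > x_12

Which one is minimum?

Chaining upward from x_14: directly above it, x_11, x_15, x_12, x_7, x_5, x_10, x_3, x_17; then x_2, x_4, x_9; then x_6, x_1.
That covers every other element, and nothing is given below x_14, so x_14 is the minimum.

x_14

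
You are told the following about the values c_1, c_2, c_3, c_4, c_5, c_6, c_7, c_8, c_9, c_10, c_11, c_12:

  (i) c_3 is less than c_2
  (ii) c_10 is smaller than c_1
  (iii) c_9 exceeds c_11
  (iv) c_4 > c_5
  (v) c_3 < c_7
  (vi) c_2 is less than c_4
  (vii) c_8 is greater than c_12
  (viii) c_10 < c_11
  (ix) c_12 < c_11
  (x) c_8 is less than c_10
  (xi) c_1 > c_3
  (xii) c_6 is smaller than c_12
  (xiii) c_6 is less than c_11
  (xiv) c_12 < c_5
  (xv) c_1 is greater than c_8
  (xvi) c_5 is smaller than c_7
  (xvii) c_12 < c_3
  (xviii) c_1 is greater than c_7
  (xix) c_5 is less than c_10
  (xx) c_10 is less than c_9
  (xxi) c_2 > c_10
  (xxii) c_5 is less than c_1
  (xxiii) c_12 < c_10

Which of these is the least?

Chaining upward from c_6: directly above it, c_12, c_11; then c_5, c_8, c_10, c_3, c_9; then c_2, c_4, c_7, c_1.
That covers every other element, and nothing is given below c_6, so c_6 is the least.

c_6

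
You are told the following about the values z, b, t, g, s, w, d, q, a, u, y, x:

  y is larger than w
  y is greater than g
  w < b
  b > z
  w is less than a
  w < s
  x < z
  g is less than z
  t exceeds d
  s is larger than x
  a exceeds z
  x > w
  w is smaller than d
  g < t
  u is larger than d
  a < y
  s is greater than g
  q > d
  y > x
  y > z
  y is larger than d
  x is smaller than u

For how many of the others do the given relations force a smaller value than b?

4

Directly below b: w, z.
One step further: g, x (4 so far).
No other element is forced below b by the given relations, so the count is 4.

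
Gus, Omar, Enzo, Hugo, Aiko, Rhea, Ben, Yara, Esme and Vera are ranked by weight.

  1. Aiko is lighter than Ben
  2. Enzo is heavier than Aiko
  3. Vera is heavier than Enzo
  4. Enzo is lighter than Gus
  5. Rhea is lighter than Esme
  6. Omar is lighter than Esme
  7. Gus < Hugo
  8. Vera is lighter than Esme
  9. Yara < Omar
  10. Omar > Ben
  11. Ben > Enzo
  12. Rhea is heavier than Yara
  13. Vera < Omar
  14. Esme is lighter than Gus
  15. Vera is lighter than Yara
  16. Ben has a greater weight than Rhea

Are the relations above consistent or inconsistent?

consistent

Every relation is compatible with Aiko < Enzo < Vera < Yara < Rhea < Ben < Omar < Esme < Gus < Hugo; the set is consistent.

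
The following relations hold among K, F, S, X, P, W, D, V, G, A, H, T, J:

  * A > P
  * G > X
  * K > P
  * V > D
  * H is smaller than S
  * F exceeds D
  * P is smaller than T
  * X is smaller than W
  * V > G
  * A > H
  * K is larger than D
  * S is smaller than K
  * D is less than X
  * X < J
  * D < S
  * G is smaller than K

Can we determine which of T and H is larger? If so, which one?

undetermined

Following every chain through H: above H we get A, S, K.
T is not reached, and no chain runs the other way from T to H.
So the given relations leave the order of H and T undetermined.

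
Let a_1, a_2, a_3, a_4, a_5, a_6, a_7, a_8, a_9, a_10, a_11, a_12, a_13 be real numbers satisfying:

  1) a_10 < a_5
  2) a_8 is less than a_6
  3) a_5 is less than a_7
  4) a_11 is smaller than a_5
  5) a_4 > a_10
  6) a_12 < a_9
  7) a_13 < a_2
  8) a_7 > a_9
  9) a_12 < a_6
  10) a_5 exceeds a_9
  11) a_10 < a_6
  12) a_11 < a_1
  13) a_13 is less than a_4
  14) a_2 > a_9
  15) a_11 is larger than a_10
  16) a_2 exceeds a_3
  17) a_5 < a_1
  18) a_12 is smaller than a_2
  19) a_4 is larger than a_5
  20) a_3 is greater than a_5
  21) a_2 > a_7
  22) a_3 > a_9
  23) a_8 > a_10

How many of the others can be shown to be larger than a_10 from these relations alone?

9

The elements the relations force above a_10 are a_11, a_8, a_5, a_1, a_3, a_4, a_6, a_7, a_2 — no chain reaches any other.
That is 9.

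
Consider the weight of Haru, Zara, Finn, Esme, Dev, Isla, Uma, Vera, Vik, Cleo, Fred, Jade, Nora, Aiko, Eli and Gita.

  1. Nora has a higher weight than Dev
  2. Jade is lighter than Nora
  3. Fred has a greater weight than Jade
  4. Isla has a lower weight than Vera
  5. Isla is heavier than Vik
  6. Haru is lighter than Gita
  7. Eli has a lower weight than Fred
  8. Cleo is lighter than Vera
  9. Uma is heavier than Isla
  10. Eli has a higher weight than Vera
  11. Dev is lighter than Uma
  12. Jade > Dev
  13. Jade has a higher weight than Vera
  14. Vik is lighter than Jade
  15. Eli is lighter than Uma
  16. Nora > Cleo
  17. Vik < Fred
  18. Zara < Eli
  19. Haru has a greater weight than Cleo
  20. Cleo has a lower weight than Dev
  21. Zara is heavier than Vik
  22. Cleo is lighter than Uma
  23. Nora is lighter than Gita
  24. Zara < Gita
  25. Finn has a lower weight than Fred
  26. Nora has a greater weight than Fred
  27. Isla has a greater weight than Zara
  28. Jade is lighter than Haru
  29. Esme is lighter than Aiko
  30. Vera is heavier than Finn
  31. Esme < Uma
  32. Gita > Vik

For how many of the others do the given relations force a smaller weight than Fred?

9

Directly below Fred: Finn, Vik, Eli, Jade.
One step further: Dev, Zara, Vera (7 so far).
One step further: Cleo, Isla (9 so far).
Nothing else is reachable below Fred; 9 in all.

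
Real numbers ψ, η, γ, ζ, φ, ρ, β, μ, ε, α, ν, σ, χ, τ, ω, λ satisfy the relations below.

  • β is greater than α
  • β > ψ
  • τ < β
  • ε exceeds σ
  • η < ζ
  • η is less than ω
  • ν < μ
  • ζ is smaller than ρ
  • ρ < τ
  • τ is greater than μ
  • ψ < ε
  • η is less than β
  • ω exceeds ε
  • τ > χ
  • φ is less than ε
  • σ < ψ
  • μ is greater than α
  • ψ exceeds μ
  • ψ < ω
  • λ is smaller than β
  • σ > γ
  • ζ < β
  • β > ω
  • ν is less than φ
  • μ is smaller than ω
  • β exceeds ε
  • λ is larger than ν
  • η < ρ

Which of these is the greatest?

ν is not greatest since ν < μ; γ is not greatest since γ < σ; σ is not greatest since σ < ψ; λ is not greatest since λ < β; φ is not greatest since φ < ε; η is not greatest since η < ζ; α is not greatest since α < β; χ is not greatest since χ < τ; μ is not greatest since μ < τ; ζ is not greatest since ζ < ρ; ψ is not greatest since ψ < β; ρ is not greatest since ρ < τ; τ is not greatest since τ < β; ε is not greatest since ε < ω; ω is not greatest since ω < β.
Only β has nothing above it, so β is the greatest.

β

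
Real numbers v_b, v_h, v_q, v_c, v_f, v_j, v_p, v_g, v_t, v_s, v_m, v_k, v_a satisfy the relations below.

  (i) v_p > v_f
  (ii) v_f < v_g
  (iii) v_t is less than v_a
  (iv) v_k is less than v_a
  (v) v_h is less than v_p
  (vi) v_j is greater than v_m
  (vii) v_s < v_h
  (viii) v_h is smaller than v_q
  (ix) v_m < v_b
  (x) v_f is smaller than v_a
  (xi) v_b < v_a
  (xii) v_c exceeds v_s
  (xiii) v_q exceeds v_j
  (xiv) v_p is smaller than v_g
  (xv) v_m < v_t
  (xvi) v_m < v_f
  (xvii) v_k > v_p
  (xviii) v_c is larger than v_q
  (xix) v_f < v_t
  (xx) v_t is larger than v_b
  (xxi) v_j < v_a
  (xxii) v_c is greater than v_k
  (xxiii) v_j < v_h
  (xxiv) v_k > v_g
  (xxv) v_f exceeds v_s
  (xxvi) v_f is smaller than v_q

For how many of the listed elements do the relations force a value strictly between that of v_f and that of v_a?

Chaining upward from v_f reaches: v_p, v_g, v_k, v_t, v_q, v_c.
Chaining downward from v_a reaches: v_m, v_s, v_j, v_h, v_p, v_g, v_b, v_k, v_t.
Strictly between v_f and v_a are those in both lists: v_p, v_g, v_k, v_t — 4 elements.

4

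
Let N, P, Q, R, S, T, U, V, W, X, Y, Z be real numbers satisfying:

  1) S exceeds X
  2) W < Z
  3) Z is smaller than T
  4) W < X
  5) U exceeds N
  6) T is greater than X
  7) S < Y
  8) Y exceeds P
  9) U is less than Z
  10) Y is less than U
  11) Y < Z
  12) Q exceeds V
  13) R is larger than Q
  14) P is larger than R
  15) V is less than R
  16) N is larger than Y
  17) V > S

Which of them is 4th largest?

The consecutive relations fix a unique order: W < X < S < V < Q < R < P < Y < N < U < Z < T.
The 4th largest is N.

N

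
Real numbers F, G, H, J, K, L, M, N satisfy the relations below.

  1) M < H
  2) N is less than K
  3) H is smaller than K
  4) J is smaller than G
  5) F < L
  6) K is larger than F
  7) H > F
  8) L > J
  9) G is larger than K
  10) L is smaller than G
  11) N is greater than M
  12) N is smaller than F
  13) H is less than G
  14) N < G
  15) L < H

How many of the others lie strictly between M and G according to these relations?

The relations place M below G. An element lies strictly between them when it is forced above M and also forced below G.
Above M: {N, F, L, H, K}. Below G: {N, J, F, L, H, K}.
Intersection: {N, F, L, H, K} — 5.

5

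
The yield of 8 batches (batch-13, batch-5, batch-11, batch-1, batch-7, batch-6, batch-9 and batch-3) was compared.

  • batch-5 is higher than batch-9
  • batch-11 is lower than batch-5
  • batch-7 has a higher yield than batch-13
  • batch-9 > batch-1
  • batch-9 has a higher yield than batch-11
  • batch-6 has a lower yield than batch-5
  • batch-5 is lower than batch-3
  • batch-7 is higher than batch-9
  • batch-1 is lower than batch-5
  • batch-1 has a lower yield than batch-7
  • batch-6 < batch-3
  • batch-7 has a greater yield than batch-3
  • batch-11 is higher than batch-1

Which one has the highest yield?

batch-1 is not greatest since batch-1 < batch-11; batch-11 is not greatest since batch-11 < batch-9; batch-9 is not greatest since batch-9 < batch-7; batch-13 is not greatest since batch-13 < batch-7; batch-6 is not greatest since batch-6 < batch-3; batch-5 is not greatest since batch-5 < batch-3; batch-3 is not greatest since batch-3 < batch-7.
Only batch-7 has nothing above it, so batch-7 is the highest yield.

batch-7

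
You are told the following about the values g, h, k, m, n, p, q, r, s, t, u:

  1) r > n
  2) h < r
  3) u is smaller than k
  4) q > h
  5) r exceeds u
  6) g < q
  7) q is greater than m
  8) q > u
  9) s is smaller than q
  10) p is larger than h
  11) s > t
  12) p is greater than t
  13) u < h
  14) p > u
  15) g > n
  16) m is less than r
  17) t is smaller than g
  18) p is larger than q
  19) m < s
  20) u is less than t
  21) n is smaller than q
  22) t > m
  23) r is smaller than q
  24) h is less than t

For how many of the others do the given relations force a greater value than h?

The elements the relations force above h are t, g, s, r, q, p — no chain reaches any other.
That is 6.

6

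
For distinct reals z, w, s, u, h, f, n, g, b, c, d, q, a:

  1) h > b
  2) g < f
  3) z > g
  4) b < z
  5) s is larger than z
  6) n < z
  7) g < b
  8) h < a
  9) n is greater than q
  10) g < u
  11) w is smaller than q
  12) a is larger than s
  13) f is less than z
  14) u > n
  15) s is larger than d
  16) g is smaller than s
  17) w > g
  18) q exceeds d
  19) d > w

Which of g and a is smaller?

g

Chaining the given relations: g < w < d < q < n < z < s < a.
So g < a; g is the smaller of the two.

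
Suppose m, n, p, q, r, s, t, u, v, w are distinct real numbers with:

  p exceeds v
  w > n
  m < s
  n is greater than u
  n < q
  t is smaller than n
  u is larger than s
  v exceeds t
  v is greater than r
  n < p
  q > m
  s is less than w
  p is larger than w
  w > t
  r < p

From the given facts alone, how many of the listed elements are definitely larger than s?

5

Directly above s: u, w.
One step further: n, p (4 so far).
One step further: q (5 so far).
No other element is forced above s by the given relations, so the count is 5.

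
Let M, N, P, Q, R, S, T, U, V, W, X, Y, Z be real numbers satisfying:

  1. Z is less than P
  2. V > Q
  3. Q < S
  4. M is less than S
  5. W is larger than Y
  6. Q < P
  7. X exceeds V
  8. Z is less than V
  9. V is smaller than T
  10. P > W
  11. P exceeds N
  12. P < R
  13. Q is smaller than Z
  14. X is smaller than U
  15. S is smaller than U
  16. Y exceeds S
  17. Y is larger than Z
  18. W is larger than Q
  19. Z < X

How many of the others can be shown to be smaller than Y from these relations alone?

4

The elements the relations force below Y are Q, M, S, Z — no chain reaches any other.
That is 4.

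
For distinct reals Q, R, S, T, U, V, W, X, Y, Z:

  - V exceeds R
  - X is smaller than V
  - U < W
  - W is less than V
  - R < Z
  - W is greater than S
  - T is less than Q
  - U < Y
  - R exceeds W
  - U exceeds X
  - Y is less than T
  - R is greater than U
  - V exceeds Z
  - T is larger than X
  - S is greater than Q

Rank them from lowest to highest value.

Nothing is placed below X, so it is least; from there X < U; U < Y; Y < T; T < Q; Q < S; S < W; W < R; R < Z; Z < V, each given directly.

X < U < Y < T < Q < S < W < R < Z < V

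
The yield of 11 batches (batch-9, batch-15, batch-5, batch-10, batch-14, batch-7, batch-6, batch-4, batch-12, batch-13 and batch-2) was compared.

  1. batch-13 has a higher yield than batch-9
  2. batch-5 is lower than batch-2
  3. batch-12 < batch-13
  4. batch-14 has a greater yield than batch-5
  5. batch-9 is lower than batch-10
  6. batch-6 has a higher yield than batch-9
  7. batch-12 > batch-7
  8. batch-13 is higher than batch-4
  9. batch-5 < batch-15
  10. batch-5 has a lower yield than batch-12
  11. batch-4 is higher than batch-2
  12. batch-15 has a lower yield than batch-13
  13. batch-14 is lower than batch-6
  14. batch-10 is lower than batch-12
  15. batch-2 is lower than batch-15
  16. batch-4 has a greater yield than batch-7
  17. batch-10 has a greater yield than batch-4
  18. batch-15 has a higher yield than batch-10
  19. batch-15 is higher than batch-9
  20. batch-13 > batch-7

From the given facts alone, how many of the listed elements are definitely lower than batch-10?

5

From batch-10 the given relations immediately reach batch-9, batch-4.
From those, batch-7, batch-2 — 4 in total.
From those, batch-5 — 5 in total.
Nothing else is reachable below batch-10; 5 in all.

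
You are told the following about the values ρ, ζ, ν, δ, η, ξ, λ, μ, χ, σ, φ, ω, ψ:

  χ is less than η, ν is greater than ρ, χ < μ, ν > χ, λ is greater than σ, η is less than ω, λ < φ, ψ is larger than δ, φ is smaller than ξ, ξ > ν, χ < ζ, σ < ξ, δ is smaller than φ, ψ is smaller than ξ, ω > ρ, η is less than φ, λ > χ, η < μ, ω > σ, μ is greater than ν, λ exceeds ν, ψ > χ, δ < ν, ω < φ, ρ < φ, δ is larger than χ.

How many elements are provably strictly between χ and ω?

1

Chaining upward from χ reaches: δ, ζ, ν, η, λ, ψ, φ, μ, ξ.
Chaining downward from ω reaches: σ, ρ, η.
Strictly between χ and ω are those in both lists: η — 1 element.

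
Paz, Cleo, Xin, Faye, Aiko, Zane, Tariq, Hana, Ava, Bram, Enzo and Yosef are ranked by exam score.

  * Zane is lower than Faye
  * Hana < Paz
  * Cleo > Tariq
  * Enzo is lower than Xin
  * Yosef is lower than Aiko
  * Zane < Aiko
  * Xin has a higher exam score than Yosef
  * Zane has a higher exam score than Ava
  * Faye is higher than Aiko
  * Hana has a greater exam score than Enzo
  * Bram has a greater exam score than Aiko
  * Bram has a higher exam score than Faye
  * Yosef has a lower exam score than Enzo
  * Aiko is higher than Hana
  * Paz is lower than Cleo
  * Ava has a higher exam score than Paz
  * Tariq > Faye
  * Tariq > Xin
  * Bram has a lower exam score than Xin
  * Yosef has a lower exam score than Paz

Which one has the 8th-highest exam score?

Ava

Chaining the given pairs: Yosef < Enzo < Hana < Paz < Ava < Zane < Aiko < Faye < Bram < Xin < Tariq < Cleo.
The 8th largest is Ava.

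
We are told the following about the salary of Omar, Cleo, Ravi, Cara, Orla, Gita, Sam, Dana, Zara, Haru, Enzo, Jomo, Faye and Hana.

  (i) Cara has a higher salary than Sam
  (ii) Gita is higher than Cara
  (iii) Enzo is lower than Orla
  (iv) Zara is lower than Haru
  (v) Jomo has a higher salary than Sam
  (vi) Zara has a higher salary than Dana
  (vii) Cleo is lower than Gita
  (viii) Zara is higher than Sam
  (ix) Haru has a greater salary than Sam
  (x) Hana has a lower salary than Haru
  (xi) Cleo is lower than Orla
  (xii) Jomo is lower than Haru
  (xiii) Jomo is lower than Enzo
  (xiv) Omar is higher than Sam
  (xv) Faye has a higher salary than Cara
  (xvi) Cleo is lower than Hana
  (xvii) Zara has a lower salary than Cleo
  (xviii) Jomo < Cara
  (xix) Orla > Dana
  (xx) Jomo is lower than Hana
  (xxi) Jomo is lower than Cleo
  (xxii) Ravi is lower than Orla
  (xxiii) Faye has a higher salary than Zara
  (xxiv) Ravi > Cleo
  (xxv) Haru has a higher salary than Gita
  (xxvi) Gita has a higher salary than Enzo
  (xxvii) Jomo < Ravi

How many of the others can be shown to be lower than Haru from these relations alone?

9

Directly below Haru: Sam, Jomo, Zara, Gita, Hana.
One step further: Cara, Dana, Enzo, Cleo (9 so far).
Nothing else is reachable below Haru; 9 in all.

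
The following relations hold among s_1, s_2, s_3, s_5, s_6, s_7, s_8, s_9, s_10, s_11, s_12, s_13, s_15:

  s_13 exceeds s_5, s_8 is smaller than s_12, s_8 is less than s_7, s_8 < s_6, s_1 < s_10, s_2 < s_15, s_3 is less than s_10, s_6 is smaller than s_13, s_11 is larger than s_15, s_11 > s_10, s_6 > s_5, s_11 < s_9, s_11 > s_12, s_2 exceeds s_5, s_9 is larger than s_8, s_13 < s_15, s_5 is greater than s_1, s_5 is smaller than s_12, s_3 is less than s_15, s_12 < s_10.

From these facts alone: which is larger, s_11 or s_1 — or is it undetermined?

s_11

Following the relations from s_1: s_1 < s_5 < s_12 < s_10 < s_11.
So s_11 is larger.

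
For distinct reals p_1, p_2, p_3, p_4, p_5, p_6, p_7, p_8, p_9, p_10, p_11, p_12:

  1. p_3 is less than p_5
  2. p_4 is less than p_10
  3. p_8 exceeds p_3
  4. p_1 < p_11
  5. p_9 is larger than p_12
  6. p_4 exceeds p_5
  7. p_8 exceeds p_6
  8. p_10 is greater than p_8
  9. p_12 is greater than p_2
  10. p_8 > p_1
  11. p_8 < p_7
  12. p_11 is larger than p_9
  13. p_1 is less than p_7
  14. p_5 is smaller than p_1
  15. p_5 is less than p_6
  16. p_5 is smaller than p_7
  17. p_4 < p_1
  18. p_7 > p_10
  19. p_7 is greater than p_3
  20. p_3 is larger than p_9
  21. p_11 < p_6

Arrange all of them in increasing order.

Each adjacent pair is fixed by a given relation: p_2 < p_12; p_12 < p_9; p_9 < p_3; p_3 < p_5; p_5 < p_4; p_4 < p_1; p_1 < p_11; p_11 < p_6; p_6 < p_8; p_8 < p_10; p_10 < p_7. Chaining them end to end gives the full order.

p_2 < p_12 < p_9 < p_3 < p_5 < p_4 < p_1 < p_11 < p_6 < p_8 < p_10 < p_7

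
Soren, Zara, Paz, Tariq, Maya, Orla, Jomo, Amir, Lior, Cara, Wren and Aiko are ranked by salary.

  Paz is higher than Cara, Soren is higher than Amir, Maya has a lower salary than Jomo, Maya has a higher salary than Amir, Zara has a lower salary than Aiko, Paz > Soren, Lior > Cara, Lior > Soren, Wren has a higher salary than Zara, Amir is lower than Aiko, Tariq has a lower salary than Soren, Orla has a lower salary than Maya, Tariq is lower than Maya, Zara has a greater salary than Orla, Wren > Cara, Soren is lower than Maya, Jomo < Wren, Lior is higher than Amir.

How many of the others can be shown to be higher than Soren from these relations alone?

The elements the relations force above Soren are Maya, Jomo, Lior, Wren, Paz — no chain reaches any other.
That is 5.

5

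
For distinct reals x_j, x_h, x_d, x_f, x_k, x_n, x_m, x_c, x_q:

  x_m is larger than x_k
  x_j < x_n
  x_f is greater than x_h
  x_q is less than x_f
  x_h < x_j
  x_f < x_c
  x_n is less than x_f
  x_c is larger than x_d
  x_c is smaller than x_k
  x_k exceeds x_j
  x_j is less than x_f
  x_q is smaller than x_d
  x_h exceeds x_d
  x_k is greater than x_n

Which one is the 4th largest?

The consecutive relations fix a unique order: x_q < x_d < x_h < x_j < x_n < x_f < x_c < x_k < x_m.
Counting 4 from the largest end gives x_f.

x_f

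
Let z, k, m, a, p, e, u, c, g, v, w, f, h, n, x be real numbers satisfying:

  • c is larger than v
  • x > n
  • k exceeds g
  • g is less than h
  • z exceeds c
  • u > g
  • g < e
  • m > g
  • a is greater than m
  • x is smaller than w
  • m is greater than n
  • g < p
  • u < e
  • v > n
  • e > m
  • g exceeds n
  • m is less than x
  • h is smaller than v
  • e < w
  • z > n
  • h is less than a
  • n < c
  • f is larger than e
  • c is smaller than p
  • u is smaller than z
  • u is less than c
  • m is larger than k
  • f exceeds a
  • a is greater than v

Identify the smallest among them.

n

g is not least since n < g; k is not least since g < k; h is not least since g < h; v is not least since h < v; m is not least since n < m; u is not least since g < u; e is not least since m < e; c is not least since n < c; z is not least since c < z; x is not least since m < x; p is not least since c < p; a is not least since v < a; w is not least since e < w; f is not least since a < f.
Only n has nothing below it, so n is the smallest.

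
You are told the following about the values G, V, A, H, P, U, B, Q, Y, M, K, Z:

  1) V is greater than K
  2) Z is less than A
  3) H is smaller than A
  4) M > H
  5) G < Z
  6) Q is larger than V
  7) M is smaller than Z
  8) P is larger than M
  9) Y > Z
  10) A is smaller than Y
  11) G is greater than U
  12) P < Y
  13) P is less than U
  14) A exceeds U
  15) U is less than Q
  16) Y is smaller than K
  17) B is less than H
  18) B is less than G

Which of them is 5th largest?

A

Piecing the relations together gives one ordering: B < H < M < P < U < G < Z < A < Y < K < V < Q.
Counting 5 from the largest end gives A.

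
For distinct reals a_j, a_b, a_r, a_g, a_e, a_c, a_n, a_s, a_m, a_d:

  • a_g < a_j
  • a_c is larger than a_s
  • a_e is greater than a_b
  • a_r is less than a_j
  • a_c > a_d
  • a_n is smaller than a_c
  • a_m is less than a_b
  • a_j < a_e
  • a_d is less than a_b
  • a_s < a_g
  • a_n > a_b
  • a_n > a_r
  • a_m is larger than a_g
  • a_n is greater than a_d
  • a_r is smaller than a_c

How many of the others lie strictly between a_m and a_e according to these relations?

1

Chaining upward from a_m reaches: a_b, a_n, a_c.
Chaining downward from a_e reaches: a_r, a_s, a_d, a_g, a_b, a_j.
Strictly between a_m and a_e are those in both lists: a_b — 1 element.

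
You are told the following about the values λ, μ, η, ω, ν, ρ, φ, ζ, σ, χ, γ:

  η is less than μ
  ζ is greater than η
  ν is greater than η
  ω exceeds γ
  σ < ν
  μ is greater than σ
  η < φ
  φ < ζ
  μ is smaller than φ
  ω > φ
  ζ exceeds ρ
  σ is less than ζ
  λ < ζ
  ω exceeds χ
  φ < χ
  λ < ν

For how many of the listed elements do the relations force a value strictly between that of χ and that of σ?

2

The relations place σ below χ. An element lies strictly between them when it is forced above σ and also forced below χ.
Above σ: {μ, ν, φ, ζ, ω}. Below χ: {η, μ, φ}.
Intersection: {μ, φ} — 2.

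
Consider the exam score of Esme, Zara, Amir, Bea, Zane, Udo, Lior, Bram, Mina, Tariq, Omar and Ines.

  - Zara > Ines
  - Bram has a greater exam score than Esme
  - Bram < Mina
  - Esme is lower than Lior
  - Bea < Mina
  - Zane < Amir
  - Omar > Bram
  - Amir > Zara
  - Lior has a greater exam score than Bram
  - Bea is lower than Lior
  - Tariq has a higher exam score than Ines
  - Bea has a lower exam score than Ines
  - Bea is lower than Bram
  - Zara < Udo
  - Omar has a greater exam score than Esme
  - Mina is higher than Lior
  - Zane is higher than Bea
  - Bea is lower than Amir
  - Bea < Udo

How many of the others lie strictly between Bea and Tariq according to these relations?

1

The relations place Bea below Tariq. An element lies strictly between them when it is forced above Bea and also forced below Tariq.
Above Bea: {Zane, Ines, Zara, Udo, Bram, Omar, Amir, Lior, Mina}. Below Tariq: {Ines}.
Intersection: {Ines} — 1.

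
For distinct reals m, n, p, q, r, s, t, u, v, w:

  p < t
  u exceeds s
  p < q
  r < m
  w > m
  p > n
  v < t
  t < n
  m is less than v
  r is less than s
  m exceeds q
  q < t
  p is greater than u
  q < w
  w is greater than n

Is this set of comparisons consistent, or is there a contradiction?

inconsistent

We have n < p stated directly, yet also p < q < m < v < t < n by chaining the others — so p < n. Contradiction.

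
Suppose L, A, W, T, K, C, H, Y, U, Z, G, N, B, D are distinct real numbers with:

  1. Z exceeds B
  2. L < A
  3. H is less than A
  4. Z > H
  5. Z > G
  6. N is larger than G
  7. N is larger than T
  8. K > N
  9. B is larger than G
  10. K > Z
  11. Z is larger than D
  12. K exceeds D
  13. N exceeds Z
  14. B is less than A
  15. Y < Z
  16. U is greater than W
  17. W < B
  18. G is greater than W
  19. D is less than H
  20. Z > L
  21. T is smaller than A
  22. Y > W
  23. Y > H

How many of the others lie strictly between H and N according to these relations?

The relations place H below N. An element lies strictly between them when it is forced above H and also forced below N.
Above H: {Y, A, Z, K}. Below N: {W, D, G, T, L, Y, B, Z}.
Intersection: {Y, Z} — 2.

2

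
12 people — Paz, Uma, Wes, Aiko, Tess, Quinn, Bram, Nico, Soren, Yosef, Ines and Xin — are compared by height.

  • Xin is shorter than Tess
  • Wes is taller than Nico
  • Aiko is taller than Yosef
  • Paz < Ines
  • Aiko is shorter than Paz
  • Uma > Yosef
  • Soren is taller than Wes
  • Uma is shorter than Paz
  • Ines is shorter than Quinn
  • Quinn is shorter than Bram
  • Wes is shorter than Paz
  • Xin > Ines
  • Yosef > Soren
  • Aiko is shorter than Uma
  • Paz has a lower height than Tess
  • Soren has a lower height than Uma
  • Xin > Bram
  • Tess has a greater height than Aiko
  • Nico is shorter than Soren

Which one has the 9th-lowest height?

Piecing the relations together gives one ordering: Nico < Wes < Soren < Yosef < Aiko < Uma < Paz < Ines < Quinn < Bram < Xin < Tess.
The 9th smallest is Quinn.

Quinn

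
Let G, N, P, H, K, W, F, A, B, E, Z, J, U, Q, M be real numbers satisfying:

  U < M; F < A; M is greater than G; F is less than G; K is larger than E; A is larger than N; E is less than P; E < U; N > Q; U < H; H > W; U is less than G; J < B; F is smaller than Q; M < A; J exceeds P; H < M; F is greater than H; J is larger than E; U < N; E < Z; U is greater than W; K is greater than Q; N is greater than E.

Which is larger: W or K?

Link the given pairs in sequence: W < U; U < H; H < F; F < Q; Q < K.
Together: W < U < H < F < Q < K.
So W < K; K is the larger of the two.

K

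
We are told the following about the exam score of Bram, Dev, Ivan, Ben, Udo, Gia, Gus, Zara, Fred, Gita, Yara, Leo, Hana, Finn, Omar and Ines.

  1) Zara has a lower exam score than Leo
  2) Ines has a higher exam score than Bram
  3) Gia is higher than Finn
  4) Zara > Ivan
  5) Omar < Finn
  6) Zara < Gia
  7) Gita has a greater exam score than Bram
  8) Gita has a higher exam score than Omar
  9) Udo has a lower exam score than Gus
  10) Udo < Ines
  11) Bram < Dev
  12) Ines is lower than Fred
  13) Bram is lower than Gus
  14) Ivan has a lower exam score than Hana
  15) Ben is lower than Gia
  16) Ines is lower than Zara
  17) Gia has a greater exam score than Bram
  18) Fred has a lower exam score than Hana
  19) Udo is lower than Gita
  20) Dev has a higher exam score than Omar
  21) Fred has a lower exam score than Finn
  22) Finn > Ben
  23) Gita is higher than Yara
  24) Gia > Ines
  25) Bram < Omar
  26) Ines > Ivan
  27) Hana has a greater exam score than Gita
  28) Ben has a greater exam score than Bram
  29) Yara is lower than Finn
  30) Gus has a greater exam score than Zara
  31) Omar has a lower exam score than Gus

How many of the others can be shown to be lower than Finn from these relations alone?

From Finn the given relations immediately reach Omar, Yara, Fred, Ben.
From those, Bram, Ines — 6 in total.
From those, Udo, Ivan — 8 in total.
Nothing else is reachable below Finn; 8 in all.

8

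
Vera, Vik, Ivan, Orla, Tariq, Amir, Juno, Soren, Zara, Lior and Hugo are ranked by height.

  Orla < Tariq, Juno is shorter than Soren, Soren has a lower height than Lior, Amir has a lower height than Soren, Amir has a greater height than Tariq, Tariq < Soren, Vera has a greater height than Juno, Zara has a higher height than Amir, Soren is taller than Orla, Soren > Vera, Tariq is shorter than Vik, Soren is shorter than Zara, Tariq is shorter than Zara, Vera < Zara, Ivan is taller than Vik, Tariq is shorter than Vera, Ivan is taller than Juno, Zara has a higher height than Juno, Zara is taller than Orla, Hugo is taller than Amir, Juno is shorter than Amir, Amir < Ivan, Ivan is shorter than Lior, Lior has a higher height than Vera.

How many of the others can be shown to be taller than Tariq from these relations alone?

The elements the relations force above Tariq are Vik, Amir, Vera, Hugo, Soren, Ivan, Zara, Lior — no chain reaches any other.
That is 8.

8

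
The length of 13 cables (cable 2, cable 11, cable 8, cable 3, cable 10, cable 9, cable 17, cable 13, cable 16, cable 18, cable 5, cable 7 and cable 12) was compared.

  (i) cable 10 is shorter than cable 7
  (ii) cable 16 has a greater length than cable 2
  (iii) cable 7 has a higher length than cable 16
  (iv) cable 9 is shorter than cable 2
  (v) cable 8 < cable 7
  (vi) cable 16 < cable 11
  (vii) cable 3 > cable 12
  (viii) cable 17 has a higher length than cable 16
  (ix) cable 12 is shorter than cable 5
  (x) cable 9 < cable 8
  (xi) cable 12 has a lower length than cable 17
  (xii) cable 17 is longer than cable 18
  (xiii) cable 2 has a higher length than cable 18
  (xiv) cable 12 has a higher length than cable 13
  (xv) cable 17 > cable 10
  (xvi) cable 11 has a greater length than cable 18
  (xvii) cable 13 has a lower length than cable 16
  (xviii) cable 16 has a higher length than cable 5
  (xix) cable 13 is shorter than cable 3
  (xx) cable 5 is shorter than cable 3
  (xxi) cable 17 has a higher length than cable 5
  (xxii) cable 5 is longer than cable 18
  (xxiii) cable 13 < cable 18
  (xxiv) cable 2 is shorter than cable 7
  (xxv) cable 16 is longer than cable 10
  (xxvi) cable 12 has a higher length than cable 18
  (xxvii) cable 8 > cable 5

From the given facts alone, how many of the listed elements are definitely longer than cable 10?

The elements the relations force above cable 10 are cable 16, cable 7, cable 17, cable 11 — no chain reaches any other.
That is 4.

4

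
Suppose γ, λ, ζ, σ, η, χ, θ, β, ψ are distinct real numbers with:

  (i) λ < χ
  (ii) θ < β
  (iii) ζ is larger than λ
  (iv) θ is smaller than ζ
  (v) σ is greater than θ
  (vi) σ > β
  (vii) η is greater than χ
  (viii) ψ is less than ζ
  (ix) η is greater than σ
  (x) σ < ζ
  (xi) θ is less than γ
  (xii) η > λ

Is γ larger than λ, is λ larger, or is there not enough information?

Following every chain through γ: below γ we get θ.
λ is not reached, and no chain runs the other way from λ to γ.
So the given relations leave the order of γ and λ undetermined.

undetermined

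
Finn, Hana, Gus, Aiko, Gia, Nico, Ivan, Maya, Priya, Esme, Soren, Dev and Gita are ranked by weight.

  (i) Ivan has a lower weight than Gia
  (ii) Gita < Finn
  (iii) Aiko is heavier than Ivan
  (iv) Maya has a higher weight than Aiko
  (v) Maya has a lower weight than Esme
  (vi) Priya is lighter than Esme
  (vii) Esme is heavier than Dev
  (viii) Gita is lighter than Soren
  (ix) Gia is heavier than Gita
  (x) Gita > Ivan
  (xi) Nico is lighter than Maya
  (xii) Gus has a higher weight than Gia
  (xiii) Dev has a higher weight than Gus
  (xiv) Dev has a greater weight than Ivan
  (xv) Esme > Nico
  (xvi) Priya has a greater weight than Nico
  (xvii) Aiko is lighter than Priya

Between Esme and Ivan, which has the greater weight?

Following the relations from Ivan: Ivan < Gita < Gia < Gus < Dev < Esme.
So Ivan < Esme; Esme is the heavier of the two.

Esme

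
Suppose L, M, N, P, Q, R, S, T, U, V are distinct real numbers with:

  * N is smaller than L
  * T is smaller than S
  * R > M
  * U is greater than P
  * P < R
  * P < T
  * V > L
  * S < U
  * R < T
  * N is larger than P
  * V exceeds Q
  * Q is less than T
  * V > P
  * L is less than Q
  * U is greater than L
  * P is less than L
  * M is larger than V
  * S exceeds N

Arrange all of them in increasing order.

Nothing is placed below P, so it is least; from there P < N; N < L; L < Q; Q < V; V < M; M < R; R < T; T < S; S < U, each given directly.

P < N < L < Q < V < M < R < T < S < U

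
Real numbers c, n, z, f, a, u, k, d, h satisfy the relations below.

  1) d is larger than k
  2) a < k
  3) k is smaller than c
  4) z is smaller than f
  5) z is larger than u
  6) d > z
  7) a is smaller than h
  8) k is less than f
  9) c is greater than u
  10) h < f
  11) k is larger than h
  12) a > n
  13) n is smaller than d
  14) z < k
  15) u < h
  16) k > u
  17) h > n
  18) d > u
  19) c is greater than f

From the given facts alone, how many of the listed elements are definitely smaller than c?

7

From c the given relations immediately reach u, k, f.
From those, z, a, h — 6 in total.
From those, n — 7 in total.
Nothing else is reachable below c; 7 in all.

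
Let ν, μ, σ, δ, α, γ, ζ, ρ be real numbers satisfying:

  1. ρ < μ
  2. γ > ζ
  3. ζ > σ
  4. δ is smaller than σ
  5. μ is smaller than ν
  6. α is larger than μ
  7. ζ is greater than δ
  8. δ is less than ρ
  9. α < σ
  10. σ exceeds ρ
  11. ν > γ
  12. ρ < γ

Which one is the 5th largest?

Piecing the relations together gives one ordering: δ < ρ < μ < α < σ < ζ < γ < ν.
Counting 5 from the largest end gives α.

α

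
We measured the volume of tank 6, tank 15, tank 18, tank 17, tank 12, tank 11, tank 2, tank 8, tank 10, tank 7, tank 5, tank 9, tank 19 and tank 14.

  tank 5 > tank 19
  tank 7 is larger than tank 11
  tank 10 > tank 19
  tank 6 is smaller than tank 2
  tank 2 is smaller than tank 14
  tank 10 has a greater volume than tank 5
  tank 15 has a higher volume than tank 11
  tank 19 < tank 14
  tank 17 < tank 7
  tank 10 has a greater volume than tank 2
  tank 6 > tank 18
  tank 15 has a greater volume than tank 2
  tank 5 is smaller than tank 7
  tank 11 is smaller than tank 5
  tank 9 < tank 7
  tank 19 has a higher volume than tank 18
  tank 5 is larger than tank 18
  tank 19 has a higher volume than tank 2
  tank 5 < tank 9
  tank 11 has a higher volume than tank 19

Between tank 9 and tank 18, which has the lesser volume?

tank 18

tank 18 < tank 6 and tank 6 < tank 2 give tank 18 < tank 2.
With tank 2 < tank 19: tank 18 < tank 6 < tank 2 < tank 19.
Then tank 19 < tank 11 extends the chain to tank 11.
Then tank 11 < tank 5 extends the chain to tank 5.
Then tank 5 < tank 9 extends the chain to tank 9.
So tank 18 < tank 9; tank 18 is the smaller of the two.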